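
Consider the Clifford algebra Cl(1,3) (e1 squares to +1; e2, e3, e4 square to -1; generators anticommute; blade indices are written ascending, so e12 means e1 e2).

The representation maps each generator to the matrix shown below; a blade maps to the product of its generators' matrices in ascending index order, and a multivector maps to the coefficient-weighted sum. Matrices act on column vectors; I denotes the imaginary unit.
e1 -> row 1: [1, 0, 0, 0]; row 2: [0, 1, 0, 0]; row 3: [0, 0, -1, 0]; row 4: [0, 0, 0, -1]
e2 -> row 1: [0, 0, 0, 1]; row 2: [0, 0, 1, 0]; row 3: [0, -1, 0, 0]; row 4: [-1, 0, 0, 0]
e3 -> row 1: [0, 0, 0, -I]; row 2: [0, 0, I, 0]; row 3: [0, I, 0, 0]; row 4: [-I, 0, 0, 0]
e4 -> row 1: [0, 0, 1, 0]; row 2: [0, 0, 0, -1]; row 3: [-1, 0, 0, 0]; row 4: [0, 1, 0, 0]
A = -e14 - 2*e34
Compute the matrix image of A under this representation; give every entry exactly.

Bivector images (products of the table entries): rho(e14) = rho(e1)rho(e4) = row 1: [0, 0, 1, 0]; row 2: [0, 0, 0, -1]; row 3: [1, 0, 0, 0]; row 4: [0, -1, 0, 0]; rho(e34) = rho(e3)rho(e4) = row 1: [0, -I, 0, 0]; row 2: [-I, 0, 0, 0]; row 3: [0, 0, 0, -I]; row 4: [0, 0, -I, 0].
M = (-1)*rho(e14) + (-2)*rho(e34), summed entrywise:
Answer: row 1: [0, 2*I, -1, 0]; row 2: [2*I, 0, 0, 1]; row 3: [-1, 0, 0, 2*I]; row 4: [0, 1, 2*I, 0]


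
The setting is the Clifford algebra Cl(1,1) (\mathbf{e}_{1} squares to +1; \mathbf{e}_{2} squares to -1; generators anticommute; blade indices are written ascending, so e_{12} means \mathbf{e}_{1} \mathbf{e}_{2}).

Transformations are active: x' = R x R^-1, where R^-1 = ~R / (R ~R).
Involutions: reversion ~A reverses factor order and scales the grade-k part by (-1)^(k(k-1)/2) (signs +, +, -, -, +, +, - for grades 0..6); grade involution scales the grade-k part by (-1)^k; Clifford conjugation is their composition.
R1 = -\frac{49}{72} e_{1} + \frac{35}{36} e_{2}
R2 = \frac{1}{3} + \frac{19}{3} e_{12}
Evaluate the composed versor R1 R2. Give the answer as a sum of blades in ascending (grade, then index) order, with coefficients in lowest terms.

Distribute over the terms of R1 (each basis-blade product reordered to ascending indices, repeated generators contracted through their squares):
(-\frac{49}{72} e_{1}) R2 = -\frac{49}{216} e_{1} - \frac{931}{216} e_{2}
(\frac{35}{36} e_{2}) R2 = \frac{665}{108} e_{1} + \frac{35}{108} e_{2}
Summing the partial products and collecting blades:
Answer: \frac{427}{72} e_{1} - \frac{287}{72} e_{2}


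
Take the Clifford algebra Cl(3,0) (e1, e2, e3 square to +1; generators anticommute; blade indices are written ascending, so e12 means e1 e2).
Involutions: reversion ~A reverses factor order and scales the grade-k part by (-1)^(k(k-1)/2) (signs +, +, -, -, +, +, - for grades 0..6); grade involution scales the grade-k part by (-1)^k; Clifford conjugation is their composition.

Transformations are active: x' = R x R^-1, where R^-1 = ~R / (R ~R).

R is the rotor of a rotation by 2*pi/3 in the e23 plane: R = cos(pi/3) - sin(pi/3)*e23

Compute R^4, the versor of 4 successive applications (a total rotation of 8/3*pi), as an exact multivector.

Rotor phase runs at HALF the rotation angle; powers of one rotor simply add phase, so after 4 steps in e23 the phase is 4*pi/3 = 4*pi/3 and R^4 = cos(4*pi/3) - sin(4*pi/3)*e23.
cos(4*pi/3) = -1/2 and sin(4*pi/3) = -sqrt(3)/2, so R^4 = -1/2 + sqrt(3)/2*e23. The net rotation is 2/3*pi (after discarding 1 full turn, each of which contributes a factor -1 to the rotor); the rotor keeps the half-angle phase exactly.
Answer: -1/2 + sqrt(3)/2*e23


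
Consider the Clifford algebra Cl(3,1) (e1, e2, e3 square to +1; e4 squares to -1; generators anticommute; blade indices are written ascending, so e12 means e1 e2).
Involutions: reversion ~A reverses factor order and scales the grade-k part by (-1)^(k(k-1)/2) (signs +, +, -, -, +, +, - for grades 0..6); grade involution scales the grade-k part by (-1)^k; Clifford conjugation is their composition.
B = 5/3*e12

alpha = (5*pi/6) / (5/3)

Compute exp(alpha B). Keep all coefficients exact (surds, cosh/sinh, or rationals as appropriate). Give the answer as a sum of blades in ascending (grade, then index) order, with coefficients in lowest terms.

B^2 = (5/3)^2*(e12)^2 = 25/9*(-1) = -25/9 (a basis 2-blade squares to minus the product of its generators' squares).
B^2 = -25/9 — circular case — the even/odd split gives cos and sin: l = 5/3, alpha*l = 5*pi/6, so exp(alpha B) = cos(5*pi/6) + (sin(5*pi/6)/(5/3))*B = -sqrt(3)/2 + (3/10)*B.
Answer: -sqrt(3)/2 + 1/2*e12


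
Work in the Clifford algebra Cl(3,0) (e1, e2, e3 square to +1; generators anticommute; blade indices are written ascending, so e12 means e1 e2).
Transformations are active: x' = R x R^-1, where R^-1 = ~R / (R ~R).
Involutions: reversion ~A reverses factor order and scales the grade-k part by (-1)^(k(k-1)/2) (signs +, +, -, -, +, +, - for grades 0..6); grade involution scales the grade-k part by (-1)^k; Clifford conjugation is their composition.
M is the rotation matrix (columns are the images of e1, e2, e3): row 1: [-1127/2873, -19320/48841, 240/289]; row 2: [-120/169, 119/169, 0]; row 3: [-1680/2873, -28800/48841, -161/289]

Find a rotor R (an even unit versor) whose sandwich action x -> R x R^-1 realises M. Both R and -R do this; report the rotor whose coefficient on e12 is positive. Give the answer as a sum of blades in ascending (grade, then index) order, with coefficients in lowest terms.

Method: write R = a + b12*e12 + b13*e13 + b23*e23 with a^2 + b12^2 + b13^2 + b23^2 = 1 (so R^-1 = ~R). Expanding the columns R e_j ~R gives tr M = 4a^2 - 1 and, from the antisymmetric part, M21 - M12 = -4a*b12, M13 - M31 = 4a*b13, M32 - M23 = -4a*b23.
Here tr M = -11977/48841, so a^2 = (1 + tr M)/4 = 9216/48841 and a = ±96/221. Taking a = 96/221: M21 - M12 = -15360/48841, M13 - M31 = 69120/48841, M32 - M23 = -28800/48841, giving b12 = 40/221, b13 = 180/221, b23 = 75/221, i.e. R = 96/221 + 40/221*e12 + 180/221*e13 + 75/221*e23.
Its e12 coefficient is already positive.
Answer: 96/221 + 40/221*e12 + 180/221*e13 + 75/221*e23. Recall the cover is two-to-one: with M of trace -11977/48841, both preimages act alike, and the stated e12 sign chooses the sheet.


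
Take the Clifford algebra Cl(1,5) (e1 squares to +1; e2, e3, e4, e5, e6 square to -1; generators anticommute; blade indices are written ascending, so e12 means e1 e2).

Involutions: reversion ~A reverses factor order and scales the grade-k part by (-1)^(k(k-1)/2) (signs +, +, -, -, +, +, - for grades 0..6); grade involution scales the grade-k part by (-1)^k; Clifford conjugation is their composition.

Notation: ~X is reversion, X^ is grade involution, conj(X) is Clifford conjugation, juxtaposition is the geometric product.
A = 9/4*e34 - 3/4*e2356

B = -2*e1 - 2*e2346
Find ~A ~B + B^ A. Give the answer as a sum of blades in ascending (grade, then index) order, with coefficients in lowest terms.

first term: -9/2*e26 + 3/2*e45 + 9/2*e134 + 3/2*e12356
second term: 9/2*e26 - 3/2*e45 + 9/2*e134 - 3/2*e12356
Answer: 9*e134


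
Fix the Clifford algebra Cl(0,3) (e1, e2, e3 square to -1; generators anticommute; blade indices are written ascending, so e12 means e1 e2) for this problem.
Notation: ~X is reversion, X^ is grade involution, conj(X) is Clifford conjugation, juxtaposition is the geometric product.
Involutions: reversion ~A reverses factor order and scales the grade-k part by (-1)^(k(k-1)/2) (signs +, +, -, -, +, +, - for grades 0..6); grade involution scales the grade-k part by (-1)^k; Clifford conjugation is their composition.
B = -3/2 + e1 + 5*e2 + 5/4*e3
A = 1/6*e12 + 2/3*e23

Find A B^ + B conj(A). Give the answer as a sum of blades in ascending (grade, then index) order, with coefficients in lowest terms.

first term: 5/6*e1 + 2/3*e2 - 10/3*e3 - 1/4*e12 - e23 - 7/8*e123
second term: -5/6*e1 - 2/3*e2 + 10/3*e3 + 1/4*e12 + e23 - 7/8*e123
Answer: -7/4*e123


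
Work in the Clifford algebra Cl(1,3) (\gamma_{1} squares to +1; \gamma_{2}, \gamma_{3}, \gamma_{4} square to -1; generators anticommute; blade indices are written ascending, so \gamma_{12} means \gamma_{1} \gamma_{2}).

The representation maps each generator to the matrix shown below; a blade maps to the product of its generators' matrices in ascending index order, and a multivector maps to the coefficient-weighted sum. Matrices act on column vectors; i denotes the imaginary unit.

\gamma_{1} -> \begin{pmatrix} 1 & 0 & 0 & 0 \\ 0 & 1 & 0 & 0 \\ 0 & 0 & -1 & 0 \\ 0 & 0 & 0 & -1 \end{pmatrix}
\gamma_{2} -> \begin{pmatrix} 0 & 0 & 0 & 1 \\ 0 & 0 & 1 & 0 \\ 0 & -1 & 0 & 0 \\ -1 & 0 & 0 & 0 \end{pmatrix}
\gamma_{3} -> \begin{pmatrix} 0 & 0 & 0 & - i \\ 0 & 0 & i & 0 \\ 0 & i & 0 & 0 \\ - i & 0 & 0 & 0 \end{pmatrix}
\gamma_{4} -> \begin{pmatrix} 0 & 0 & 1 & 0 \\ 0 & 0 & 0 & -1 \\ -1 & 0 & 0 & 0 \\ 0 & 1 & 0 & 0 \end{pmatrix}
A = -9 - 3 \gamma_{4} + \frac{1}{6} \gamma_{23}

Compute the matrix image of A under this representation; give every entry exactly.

Bivector images (products of the table entries): rho(\gamma_{23}) = rho(\gamma_{2})rho(\gamma_{3}) = \begin{pmatrix} - i & 0 & 0 & 0 \\ 0 & i & 0 & 0 \\ 0 & 0 & - i & 0 \\ 0 & 0 & 0 & i \end{pmatrix}.
M = (-9)*1 + (-3)*rho(\gamma_{4}) + (\frac{1}{6})*rho(\gamma_{23}), summed entrywise (1 is the identity matrix):
Answer: \begin{pmatrix} -9 - \frac{i}{6} & 0 & -3 & 0 \\ 0 & -9 + \frac{i}{6} & 0 & 3 \\ 3 & 0 & -9 - \frac{i}{6} & 0 \\ 0 & -3 & 0 & -9 + \frac{i}{6} \end{pmatrix}


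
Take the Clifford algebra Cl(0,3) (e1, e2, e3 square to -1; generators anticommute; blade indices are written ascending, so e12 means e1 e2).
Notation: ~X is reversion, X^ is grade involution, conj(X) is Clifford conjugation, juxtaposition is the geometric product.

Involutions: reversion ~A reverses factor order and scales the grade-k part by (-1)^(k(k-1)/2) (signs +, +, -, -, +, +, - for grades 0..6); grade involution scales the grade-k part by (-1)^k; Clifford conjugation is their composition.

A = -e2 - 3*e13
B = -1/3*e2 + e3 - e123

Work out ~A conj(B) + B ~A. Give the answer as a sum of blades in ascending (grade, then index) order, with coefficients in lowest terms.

first term: 1/3 + 3*e1 - 3*e2 + e13 + e23 - e123
second term: -1/3 + 3*e1 - 3*e2 + e13 + e23 + e123
Answer: 6*e1 - 6*e2 + 2*e13 + 2*e23


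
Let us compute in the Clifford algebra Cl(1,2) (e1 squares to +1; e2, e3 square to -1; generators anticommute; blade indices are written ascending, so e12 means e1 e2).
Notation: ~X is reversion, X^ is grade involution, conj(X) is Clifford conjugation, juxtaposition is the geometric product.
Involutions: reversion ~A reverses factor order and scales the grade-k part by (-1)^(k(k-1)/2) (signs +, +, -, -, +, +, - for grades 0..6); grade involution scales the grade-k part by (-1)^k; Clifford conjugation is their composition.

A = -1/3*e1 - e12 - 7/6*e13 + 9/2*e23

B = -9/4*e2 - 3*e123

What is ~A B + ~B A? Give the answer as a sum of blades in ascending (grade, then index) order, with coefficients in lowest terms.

first term: -45/4*e1 + 7/2*e2 + 57/8*e3 + 3/4*e12 + e23 + 21/8*e123
second term: -45/4*e1 + 7/2*e2 + 57/8*e3 - 3/4*e12 - e23 - 21/8*e123
Answer: -45/2*e1 + 7*e2 + 57/4*e3


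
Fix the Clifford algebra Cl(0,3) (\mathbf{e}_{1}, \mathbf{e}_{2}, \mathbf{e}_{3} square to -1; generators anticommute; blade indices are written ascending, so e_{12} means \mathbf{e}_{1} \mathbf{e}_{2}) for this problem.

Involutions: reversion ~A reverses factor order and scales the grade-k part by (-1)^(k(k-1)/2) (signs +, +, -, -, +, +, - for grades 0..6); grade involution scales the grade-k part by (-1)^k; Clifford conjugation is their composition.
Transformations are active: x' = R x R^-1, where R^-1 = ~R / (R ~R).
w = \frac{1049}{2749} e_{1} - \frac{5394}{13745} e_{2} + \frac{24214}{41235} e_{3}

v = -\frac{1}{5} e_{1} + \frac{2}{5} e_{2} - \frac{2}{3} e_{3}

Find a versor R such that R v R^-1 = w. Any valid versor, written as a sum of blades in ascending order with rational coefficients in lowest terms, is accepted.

A norm check does it: q(v) = q(w) = -\frac{29}{45}, hence R = v + w = \frac{2496}{13745} e_{1} + \frac{104}{13745} e_{2} - \frac{1092}{13745} e_{3} realises the map — parallel part kept, (v - w)/2 negated, v carried to w.
Answer: \frac{2496}{13745} e_{1} + \frac{104}{13745} e_{2} - \frac{1092}{13745} e_{3}


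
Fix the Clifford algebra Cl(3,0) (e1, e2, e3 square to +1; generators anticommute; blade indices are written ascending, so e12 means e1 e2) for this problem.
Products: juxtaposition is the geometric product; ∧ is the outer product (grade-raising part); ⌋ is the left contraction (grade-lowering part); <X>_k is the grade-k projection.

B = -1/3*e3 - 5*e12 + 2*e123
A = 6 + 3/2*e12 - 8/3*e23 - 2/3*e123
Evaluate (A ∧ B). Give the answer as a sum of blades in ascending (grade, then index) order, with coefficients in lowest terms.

step 1: -2*e3 - 30*e12 + 23/2*e123
Answer: -2*e3 - 30*e12 + 23/2*e123


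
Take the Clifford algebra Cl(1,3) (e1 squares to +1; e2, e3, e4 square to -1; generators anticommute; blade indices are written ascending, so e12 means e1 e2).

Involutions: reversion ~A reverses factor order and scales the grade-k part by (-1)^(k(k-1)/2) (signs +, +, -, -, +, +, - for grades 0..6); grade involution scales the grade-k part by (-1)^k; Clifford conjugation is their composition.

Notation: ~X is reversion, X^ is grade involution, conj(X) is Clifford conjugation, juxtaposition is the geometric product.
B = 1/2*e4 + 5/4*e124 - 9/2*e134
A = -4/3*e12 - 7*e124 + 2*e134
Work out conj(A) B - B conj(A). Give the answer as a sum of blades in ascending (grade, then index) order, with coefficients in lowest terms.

first term: 71/4 + 5/3*e4 + 7/2*e12 - e13 + 29*e23 + 2/3*e124 + 6*e234
second term: 71/4 + 5/3*e4 + 7/2*e12 - e13 - 29*e23 + 2/3*e124 - 6*e234
Answer: 58*e23 + 12*e234


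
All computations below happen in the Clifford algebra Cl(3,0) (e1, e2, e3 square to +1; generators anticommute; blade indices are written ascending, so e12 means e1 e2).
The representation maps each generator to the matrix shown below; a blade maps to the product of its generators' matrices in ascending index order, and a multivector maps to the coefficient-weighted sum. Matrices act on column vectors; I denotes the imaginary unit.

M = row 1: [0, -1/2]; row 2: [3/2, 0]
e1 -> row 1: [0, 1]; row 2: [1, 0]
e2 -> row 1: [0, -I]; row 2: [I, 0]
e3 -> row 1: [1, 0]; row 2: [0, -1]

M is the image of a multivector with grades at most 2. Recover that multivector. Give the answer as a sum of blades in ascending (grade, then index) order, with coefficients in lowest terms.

Method: 1, rho(e1), rho(e2), rho(e3) form a trace-orthogonal basis of the 2x2 complex matrices (tr(X Y) = 2 if X = Y, else 0), so M = m0*1 + m1*rho(e1) + m2*rho(e2) + m3*rho(e3) with m0 = tr(M)/2 = 0, m1 = tr(M rho(e1))/2 = 1/2, m2 = tr(M rho(e2))/2 = -I, m3 = tr(M rho(e3))/2 = 0.
Multiplying table entries, the bivector images are rho(e12) = I*rho(e3), rho(e13) = -I*rho(e2), rho(e23) = I*rho(e1); with real blade coefficients the real parts of m0..m3 are the coefficients of 1, e1, e2, e3 and the imaginary parts give the bivectors (e23: Im m1, e13: -Im m2, e12: Im m3).
Answer: 1/2*e1 + e13


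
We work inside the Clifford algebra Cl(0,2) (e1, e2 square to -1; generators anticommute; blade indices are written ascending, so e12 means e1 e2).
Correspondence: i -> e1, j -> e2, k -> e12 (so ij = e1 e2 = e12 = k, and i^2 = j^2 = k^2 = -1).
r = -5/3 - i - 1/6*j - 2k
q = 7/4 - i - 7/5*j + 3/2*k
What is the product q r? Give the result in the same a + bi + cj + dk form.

In blades: q = 7/4 - e1 - 7/5*e2 + 3/2*e12, r = -5/3 - e1 - 1/6*e2 - 2*e12.
Distribute q over r term by term (generator squares from the signature, products reordered to ascending indices): (7/4)*r = -35/12 - 7/4*e1 - 7/24*e2 - 7/2*e12; (-e1)*r = -1 + 5/3*e1 - 2*e2 + 1/6*e12; (-7/5*e2)*r = -7/30 + 14/5*e1 + 7/3*e2 - 7/5*e12; (3/2*e12)*r = 3 + 1/4*e1 - 3/2*e2 - 5/2*e12.
Sum: -23/20 + 89/30*e1 - 35/24*e2 - 217/30*e12; translating back through the correspondence:
Answer: -23/20 + 89/30*i - 35/24*j - 217/30*k


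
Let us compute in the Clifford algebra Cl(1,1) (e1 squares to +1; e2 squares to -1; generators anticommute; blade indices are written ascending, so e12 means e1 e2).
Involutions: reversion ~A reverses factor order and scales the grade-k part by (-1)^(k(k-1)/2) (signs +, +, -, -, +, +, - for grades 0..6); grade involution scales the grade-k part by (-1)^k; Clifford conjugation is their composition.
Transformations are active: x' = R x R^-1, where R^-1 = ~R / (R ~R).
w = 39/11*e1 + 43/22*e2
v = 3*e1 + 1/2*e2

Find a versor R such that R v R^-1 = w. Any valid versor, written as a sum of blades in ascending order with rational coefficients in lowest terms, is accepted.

Sketch: the shared square 35/4 makes R = v + w = 72/11*e1 + 27/11*e2 the natural versor; its sandwich fixes that direction, negates (v - w)/2, and sends v to w.
Answer: 72/11*e1 + 27/11*e2


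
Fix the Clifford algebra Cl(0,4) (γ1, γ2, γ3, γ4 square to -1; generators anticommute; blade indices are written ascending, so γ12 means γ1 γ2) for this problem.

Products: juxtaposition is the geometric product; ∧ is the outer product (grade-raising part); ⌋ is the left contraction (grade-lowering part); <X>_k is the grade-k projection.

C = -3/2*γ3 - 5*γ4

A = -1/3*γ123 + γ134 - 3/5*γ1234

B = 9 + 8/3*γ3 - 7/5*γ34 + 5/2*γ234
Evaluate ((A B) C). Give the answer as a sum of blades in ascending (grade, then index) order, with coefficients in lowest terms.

step 1: -1/10*γ1 - 1103/450*γ12 + 7/2*γ14 - 3*γ123 - 31/15*γ124 + 9*γ134 - 27/5*γ1234
step 2: 35/2*γ1 - 89/6*γ12 + 903/20*γ13 - 13*γ14 - 6997/300*γ123 + 916/45*γ124 + 21/4*γ134 + 119/10*γ1234
Answer: 35/2*γ1 - 89/6*γ12 + 903/20*γ13 - 13*γ14 - 6997/300*γ123 + 916/45*γ124 + 21/4*γ134 + 119/10*γ1234


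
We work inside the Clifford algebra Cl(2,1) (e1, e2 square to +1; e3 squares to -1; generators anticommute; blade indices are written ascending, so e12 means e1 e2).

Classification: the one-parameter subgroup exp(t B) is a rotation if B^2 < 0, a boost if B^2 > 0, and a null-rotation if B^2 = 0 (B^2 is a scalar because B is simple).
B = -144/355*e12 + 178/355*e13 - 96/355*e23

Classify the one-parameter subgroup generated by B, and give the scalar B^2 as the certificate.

B^2 term by term: the squares give (-144/355)^2*(e12)^2 + (178/355)^2*(e13)^2 + (-96/355)^2*(e23)^2 = 20736/126025*(-1) + 31684/126025*(+1) + 9216/126025*(+1) = 4/25 (each basis 2-blade squares to minus the product of its generators' squares); cross terms between blades sharing an index anticommute and cancel. So B^2 = 4/25.
Answer: boost, certificate B^2 = 4/25. One invariant decides it: the square 4/25 survives every conjugation, and its sign is exactly the classification.


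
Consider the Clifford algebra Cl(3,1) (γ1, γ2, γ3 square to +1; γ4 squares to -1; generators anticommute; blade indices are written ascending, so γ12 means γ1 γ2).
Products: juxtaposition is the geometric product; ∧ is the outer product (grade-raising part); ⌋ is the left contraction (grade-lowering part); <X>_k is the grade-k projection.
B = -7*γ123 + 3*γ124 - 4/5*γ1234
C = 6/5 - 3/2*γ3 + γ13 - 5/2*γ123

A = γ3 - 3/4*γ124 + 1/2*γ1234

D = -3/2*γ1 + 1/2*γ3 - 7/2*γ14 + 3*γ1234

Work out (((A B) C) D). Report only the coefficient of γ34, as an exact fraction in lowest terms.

step 1: -37/20 + 9/10*γ3 - 7/2*γ4 - 7*γ12 + 21/4*γ34 - 4/5*γ124 + 3*γ1234
step 2: -357/100 - 9/10*γ1 - 2729/200*γ3 - 153/40*γ4 - 213/20*γ12 - 37/20*γ13 - 21/4*γ14 + 7*γ23 + 3*γ24 + 61/20*γ34 + 121/8*γ123 + 3333/200*γ124 - 7/2*γ134 + 4/5*γ234 - 127/20*γ1234
step 3: 12781/400 + 6167/400*γ1 + 14141/400*γ2 - 13361/200*γ3 - 413/8*γ4 + 2177/80*γ12 - 7697/400*γ13 - 4997/400*γ14 - 1297/80*γ23 - 27289/400*γ24 + 2611/80*γ34 - 301/10*γ123 - 2113/50*γ124 - 19883/400*γ134 - 5333/80*γ234 - 16937/400*γ1234
Answer: 2611/80


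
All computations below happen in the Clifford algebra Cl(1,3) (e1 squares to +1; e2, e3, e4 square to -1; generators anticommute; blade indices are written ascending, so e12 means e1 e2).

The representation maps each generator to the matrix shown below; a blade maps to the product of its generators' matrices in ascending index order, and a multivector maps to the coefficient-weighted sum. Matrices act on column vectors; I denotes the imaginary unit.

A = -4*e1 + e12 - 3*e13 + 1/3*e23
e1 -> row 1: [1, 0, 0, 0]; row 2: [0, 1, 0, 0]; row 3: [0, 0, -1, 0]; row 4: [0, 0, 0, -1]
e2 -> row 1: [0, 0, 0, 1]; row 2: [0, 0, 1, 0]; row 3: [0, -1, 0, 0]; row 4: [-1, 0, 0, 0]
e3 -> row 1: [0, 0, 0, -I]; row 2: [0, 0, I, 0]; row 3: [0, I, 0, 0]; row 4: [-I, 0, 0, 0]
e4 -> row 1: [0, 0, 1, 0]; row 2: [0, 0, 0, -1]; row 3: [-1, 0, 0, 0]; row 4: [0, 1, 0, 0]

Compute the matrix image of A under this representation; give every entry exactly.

Bivector images (products of the table entries): rho(e12) = rho(e1)rho(e2) = row 1: [0, 0, 0, 1]; row 2: [0, 0, 1, 0]; row 3: [0, 1, 0, 0]; row 4: [1, 0, 0, 0]; rho(e13) = rho(e1)rho(e3) = row 1: [0, 0, 0, -I]; row 2: [0, 0, I, 0]; row 3: [0, -I, 0, 0]; row 4: [I, 0, 0, 0]; rho(e23) = rho(e2)rho(e3) = row 1: [-I, 0, 0, 0]; row 2: [0, I, 0, 0]; row 3: [0, 0, -I, 0]; row 4: [0, 0, 0, I].
M = (-4)*rho(e1) + (1)*rho(e12) + (-3)*rho(e13) + (1/3)*rho(e23), summed entrywise:
Answer: row 1: [-4 - I/3, 0, 0, 1 + 3*I]; row 2: [0, -4 + I/3, 1 - 3*I, 0]; row 3: [0, 1 + 3*I, 4 - I/3, 0]; row 4: [1 - 3*I, 0, 0, 4 + I/3]


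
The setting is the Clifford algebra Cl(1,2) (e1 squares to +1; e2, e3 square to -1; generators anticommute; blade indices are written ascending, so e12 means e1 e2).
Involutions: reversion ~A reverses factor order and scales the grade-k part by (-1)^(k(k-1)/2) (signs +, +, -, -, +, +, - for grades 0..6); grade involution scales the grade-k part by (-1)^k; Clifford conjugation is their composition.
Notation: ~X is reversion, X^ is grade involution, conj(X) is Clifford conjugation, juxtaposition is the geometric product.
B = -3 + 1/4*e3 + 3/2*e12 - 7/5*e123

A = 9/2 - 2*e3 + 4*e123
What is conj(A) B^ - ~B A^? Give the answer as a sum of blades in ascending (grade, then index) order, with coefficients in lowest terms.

first term: -93/5 - 9/8*e3 + 99/20*e12 - 27/10*e123
second term: -42/5 + 9/8*e3 - 171/20*e12 + 153/10*e123
Answer: -51/5 - 9/4*e3 + 27/2*e12 - 18*e123


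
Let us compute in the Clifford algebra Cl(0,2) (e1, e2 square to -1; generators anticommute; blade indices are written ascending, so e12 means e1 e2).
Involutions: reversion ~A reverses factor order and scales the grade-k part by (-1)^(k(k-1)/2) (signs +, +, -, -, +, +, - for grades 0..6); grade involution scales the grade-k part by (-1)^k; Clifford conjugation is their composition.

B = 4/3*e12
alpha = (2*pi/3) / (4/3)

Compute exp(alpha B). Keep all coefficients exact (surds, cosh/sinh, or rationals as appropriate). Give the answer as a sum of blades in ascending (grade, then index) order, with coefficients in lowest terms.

B^2 = (4/3)^2*(e12)^2 = 16/9*(-1) = -16/9 (a basis 2-blade squares to minus the product of its generators' squares).
B^2 = -16/9 — circular case — the even/odd split gives cos and sin: l = 4/3, alpha*l = 2*pi/3, so exp(alpha B) = cos(2*pi/3) + (sin(2*pi/3)/(4/3))*B = -1/2 + (3*sqrt(3)/8)*B.
Answer: -1/2 + sqrt(3)/2*e12


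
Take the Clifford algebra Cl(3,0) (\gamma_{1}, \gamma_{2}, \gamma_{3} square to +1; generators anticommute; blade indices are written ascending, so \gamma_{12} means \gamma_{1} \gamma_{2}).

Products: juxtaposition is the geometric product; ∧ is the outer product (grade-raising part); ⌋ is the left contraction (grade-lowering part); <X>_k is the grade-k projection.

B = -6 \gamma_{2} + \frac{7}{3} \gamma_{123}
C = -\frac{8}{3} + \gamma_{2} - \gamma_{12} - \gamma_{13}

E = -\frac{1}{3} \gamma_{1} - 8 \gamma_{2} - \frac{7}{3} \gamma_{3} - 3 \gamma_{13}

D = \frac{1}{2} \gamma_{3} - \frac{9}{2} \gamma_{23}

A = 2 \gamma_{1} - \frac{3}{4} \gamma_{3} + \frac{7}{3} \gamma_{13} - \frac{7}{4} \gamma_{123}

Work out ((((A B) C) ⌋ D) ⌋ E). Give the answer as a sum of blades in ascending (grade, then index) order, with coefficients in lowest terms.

step 1: \frac{49}{12} + \frac{49}{9} \gamma_{2} - \frac{55}{4} \gamma_{12} - \frac{21}{2} \gamma_{13} + \frac{1}{6} \gamma_{23} + 14 \gamma_{123}
step 2: -\frac{1069}{36} - \frac{299}{36} \gamma_{1} - \frac{2639}{108} \gamma_{2} + \frac{83}{6} \gamma_{3} + \frac{389}{12} \gamma_{12} + \frac{121}{12} \gamma_{13} - \frac{133}{36} \gamma_{23} - \frac{385}{18} \gamma_{123}
step 3: -\frac{233}{24} + \frac{249}{4} \gamma_{2} + \frac{856}{9} \gamma_{3} + \frac{1069}{8} \gamma_{23}
step 4: -\frac{19438}{27} + \frac{20777}{72} \gamma_{1} + \frac{233}{3} \gamma_{2} + \frac{1631}{72} \gamma_{3} + \frac{233}{8} \gamma_{13}
Answer: -\frac{19438}{27} + \frac{20777}{72} \gamma_{1} + \frac{233}{3} \gamma_{2} + \frac{1631}{72} \gamma_{3} + \frac{233}{8} \gamma_{13}


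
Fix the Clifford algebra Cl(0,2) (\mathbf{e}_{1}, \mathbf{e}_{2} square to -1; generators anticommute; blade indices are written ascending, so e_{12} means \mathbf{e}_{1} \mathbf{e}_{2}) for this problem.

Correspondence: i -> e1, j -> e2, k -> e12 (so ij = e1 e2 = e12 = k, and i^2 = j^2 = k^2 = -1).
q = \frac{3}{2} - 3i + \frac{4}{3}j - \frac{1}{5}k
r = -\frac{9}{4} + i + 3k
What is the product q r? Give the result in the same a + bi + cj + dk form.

In blades: q = \frac{3}{2} - 3 e_{1} + \frac{4}{3} e_{2} - \frac{1}{5} e_{12}, r = -\frac{9}{4} + e_{1} + 3 e_{12}.
Distribute q over r term by term (generator squares from the signature, products reordered to ascending indices): (\frac{3}{2})*r = -\frac{27}{8} + \frac{3}{2} e_{1} + \frac{9}{2} e_{12}; (-3 e_{1})*r = 3 + \frac{27}{4} e_{1} + 9 e_{2}; (\frac{4}{3} e_{2})*r = 4 e_{1} - 3 e_{2} - \frac{4}{3} e_{12}; (-\frac{1}{5} e_{12})*r = \frac{3}{5} - \frac{1}{5} e_{2} + \frac{9}{20} e_{12}.
Sum: \frac{9}{40} + \frac{49}{4} e_{1} + \frac{29}{5} e_{2} + \frac{217}{60} e_{12}; translating back through the correspondence:
Answer: \frac{9}{40} + \frac{49}{4}i + \frac{29}{5}j + \frac{217}{60}k


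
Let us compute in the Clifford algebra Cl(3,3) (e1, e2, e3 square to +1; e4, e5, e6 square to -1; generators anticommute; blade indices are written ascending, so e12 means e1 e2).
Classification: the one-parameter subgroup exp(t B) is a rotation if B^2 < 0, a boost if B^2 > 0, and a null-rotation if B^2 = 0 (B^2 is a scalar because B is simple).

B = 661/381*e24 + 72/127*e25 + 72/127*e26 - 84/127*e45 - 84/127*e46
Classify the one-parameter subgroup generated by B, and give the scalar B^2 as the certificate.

B^2 term by term: the squares give (661/381)^2*(e24)^2 + (72/127)^2*(e25)^2 + (72/127)^2*(e26)^2 + (-84/127)^2*(e45)^2 + (-84/127)^2*(e46)^2 = 436921/145161*(+1) + 5184/16129*(+1) + 5184/16129*(+1) + 7056/16129*(-1) + 7056/16129*(-1) = 25/9 (each basis 2-blade squares to minus the product of its generators' squares); cross terms between blades sharing an index anticommute and cancel; the commuting (index-disjoint) pairs give grade-4 terms 2*c*c'*(blade product), which cancel blade by blade — e2456: 12096/16129 - 12096/16129 = 0 — confirming B is simple. So B^2 = 25/9.
Answer: boost, certificate B^2 = 25/9. One invariant decides it: the square 25/9 survives every conjugation, and its sign is exactly the classification.


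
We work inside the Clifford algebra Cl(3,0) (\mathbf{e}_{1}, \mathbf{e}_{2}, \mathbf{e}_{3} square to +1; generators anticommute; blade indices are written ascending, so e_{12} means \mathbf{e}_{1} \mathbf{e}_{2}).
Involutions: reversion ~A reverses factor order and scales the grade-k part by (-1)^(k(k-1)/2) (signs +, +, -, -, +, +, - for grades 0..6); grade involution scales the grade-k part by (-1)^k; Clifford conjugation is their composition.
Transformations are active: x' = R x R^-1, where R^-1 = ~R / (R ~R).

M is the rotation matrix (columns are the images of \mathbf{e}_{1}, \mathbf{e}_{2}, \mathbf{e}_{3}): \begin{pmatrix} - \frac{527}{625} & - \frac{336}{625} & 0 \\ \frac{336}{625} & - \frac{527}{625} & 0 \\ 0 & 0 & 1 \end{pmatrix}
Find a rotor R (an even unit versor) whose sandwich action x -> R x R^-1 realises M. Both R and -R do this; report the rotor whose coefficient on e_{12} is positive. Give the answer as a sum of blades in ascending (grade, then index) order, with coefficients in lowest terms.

Method: write R = a + b12*e_{12} + b13*e_{13} + b23*e_{23} with a^2 + b12^2 + b13^2 + b23^2 = 1 (so R^-1 = ~R). Expanding the columns R e_j ~R gives tr M = 4a^2 - 1 and, from the antisymmetric part, M21 - M12 = -4a*b12, M13 - M31 = 4a*b13, M32 - M23 = -4a*b23.
Here tr M = -\frac{429}{625}, so a^2 = (1 + tr M)/4 = \frac{49}{625} and a = ±\frac{7}{25}. Taking a = \frac{7}{25}: M21 - M12 = \frac{672}{625}, M13 - M31 = 0, M32 - M23 = 0, giving b12 = -\frac{24}{25}, b13 = 0, b23 = 0, i.e. R = \frac{7}{25} - \frac{24}{25} e_{12}.
Its e_{12} coefficient is negative, so report the other preimage -R.
Answer: -\frac{7}{25} + \frac{24}{25} e_{12}. Why the constraint matters: R and -R act identically through the sandwich — M has trace -\frac{429}{625} either way — so only the sign condition on e_{12} picks one of the two preimages.


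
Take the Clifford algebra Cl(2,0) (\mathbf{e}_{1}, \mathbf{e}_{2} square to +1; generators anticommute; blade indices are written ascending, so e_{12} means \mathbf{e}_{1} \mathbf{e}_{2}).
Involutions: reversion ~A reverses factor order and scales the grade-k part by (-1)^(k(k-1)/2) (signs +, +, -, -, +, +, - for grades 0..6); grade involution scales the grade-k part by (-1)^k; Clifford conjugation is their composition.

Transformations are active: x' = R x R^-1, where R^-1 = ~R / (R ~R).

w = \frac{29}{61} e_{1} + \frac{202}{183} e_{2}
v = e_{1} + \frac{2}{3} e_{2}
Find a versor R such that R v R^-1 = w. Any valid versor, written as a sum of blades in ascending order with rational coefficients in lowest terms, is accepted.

Reasoning: v^2 = w^2 = \frac{13}{9} since conjugation preserves the quadratic form; R = v + w = \frac{90}{61} e_{1} + \frac{108}{61} e_{2} is then valid when invertible, keeping its own part and reversing (v - w)/2.
Answer: \frac{90}{61} e_{1} + \frac{108}{61} e_{2}


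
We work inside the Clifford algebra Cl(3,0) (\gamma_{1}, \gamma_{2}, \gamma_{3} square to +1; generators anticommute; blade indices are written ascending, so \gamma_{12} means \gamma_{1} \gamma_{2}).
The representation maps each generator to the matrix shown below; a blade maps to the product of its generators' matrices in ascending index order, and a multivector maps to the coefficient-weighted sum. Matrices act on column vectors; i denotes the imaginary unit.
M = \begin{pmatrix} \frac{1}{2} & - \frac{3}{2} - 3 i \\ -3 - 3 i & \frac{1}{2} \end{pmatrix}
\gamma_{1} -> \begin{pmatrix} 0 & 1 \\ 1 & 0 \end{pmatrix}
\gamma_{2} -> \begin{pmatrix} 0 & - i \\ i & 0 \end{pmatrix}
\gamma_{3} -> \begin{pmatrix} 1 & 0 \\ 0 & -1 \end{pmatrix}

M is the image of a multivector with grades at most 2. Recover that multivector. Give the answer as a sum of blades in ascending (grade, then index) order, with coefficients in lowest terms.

Method: 1, rho(\gamma_{1}), rho(\gamma_{2}), rho(\gamma_{3}) form a trace-orthogonal basis of the 2x2 complex matrices (tr(X Y) = 2 if X = Y, else 0), so M = m0*1 + m1*rho(\gamma_{1}) + m2*rho(\gamma_{2}) + m3*rho(\gamma_{3}) with m0 = tr(M)/2 = \frac{1}{2}, m1 = tr(M rho(\gamma_{1}))/2 = - \frac{9}{4} - 3 i, m2 = tr(M rho(\gamma_{2}))/2 = \frac{3 i}{4}, m3 = tr(M rho(\gamma_{3}))/2 = 0.
Multiplying table entries, the bivector images are rho(\gamma_{12}) = i*rho(\gamma_{3}), rho(\gamma_{13}) = -i*rho(\gamma_{2}), rho(\gamma_{23}) = i*rho(\gamma_{1}); with real blade coefficients the real parts of m0..m3 are the coefficients of 1, \gamma_{1}, \gamma_{2}, \gamma_{3} and the imaginary parts give the bivectors (\gamma_{23}: Im m1, \gamma_{13}: -Im m2, \gamma_{12}: Im m3).
Answer: \frac{1}{2} - \frac{9}{4} \gamma_{1} - \frac{3}{4} \gamma_{13} - 3 \gamma_{23}


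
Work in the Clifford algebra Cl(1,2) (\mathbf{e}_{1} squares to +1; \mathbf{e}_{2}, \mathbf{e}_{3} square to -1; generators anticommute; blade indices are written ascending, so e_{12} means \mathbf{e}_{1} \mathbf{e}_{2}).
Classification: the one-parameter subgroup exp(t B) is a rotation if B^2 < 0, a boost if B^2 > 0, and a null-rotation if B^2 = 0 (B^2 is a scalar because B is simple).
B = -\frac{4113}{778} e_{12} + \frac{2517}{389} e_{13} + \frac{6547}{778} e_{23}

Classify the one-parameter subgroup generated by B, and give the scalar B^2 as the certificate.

B^2 term by term: the squares give (-\frac{4113}{778})^2*(e_{12})^2 + (\frac{2517}{389})^2*(e_{13})^2 + (\frac{6547}{778})^2*(e_{23})^2 = \frac{16916769}{605284}*(+1) + \frac{6335289}{151321}*(+1) + \frac{42863209}{605284}*(-1) = -1 (each basis 2-blade squares to minus the product of its generators' squares); cross terms between blades sharing an index anticommute and cancel. So B^2 = -1.
Answer: rotation, certificate B^2 = -1. Why this suffices: the scalar -1 survives any versor conjugation, so its sign alone determines the class however B is presented.


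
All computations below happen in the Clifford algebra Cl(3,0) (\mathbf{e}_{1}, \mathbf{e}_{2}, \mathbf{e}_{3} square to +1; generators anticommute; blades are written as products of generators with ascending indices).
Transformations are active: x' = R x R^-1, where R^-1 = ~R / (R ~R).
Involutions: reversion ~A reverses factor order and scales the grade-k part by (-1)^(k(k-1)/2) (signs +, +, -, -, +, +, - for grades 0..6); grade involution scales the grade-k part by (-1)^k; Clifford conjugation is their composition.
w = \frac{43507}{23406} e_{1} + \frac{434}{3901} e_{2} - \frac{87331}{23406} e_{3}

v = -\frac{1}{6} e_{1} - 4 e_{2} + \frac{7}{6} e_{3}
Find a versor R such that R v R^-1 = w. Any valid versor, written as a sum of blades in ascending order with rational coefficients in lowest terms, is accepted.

Sketch: the shared square \frac{313}{18} makes R = v + w = \frac{6601}{3901} e_{1} - \frac{15170}{3901} e_{2} - \frac{10004}{3901} e_{3} the natural versor; its sandwich fixes that direction, negates (v - w)/2, and sends v to w.
Answer: \frac{6601}{3901} e_{1} - \frac{15170}{3901} e_{2} - \frac{10004}{3901} e_{3}


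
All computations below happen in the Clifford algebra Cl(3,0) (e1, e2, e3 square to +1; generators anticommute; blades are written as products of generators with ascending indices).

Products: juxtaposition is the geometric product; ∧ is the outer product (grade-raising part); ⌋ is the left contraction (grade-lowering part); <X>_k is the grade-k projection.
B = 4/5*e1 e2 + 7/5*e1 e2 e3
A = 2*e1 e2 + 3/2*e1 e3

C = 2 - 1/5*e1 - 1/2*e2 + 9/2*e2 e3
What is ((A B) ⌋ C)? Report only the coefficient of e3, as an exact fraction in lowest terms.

step 1: -8/5 + 21/10*e2 - 14/5*e3 + 6/5*e2 e3
step 2: -193/20 + 8/25*e1 + 67/5*e2 + 189/20*e3 - 36/5*e2 e3
Answer: 189/20


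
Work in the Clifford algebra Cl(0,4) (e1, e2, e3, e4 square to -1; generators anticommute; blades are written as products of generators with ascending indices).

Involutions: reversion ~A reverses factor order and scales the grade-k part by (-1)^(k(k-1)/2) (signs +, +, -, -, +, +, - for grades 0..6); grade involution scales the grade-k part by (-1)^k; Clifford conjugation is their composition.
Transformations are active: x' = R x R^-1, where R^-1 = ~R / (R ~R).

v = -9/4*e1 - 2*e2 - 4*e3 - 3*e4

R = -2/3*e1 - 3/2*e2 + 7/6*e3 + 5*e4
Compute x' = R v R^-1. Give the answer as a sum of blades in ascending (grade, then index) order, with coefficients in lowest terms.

~R = -2/3*e1 - 3/2*e2 + 7/6*e3 + 5*e4, and R ~R = -523/18, so R^-1 = ~R / (-523/18).
R v = 91/6 - 49/24*e1 e2 + 127/24*e1 e3 + 53/4*e1 e4 + 25/3*e2 e3 + 29/2*e2 e4 + 33/2*e3 e4
Answer: 6163/2092*e1 + 1865/523*e2 + 1455/523*e3 - 1161/523*e4


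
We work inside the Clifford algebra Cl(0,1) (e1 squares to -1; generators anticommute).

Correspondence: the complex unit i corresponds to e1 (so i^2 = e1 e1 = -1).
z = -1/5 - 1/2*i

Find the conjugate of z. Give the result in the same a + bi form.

In blades: z = -1/5 - 1/2*e1.
Conjugation here is Clifford conjugation: the scalar is fixed and the grade-1 and grade-2 blades all flip sign, giving -1/5 + 1/2*e1; translating back:
Answer: -1/5 + 1/2*i


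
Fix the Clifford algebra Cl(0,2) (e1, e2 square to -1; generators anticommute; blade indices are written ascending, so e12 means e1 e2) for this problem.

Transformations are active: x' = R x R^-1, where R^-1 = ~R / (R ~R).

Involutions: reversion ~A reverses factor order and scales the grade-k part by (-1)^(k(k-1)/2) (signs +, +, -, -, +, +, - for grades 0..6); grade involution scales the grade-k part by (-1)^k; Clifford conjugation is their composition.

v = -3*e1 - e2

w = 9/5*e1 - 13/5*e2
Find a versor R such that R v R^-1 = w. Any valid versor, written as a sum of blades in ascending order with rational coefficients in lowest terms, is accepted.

Equal squares first: v^2 = w^2 = -10. Then v + w = -6/5*e1 - 18/5*e2 is a versor taking v to w, provided it is invertible.
Answer: -6/5*e1 - 18/5*e2


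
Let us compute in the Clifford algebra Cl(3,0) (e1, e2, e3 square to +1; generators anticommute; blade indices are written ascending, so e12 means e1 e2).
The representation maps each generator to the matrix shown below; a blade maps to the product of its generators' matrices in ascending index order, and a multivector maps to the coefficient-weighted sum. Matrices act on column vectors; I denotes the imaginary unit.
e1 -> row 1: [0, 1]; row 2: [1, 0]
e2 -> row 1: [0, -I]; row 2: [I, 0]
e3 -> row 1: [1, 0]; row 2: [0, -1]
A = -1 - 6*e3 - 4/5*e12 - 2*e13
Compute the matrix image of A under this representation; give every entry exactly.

Bivector images (products of the table entries): rho(e12) = rho(e1)rho(e2) = row 1: [I, 0]; row 2: [0, -I]; rho(e13) = rho(e1)rho(e3) = row 1: [0, -1]; row 2: [1, 0].
M = (-1)*1 + (-6)*rho(e3) + (-4/5)*rho(e12) + (-2)*rho(e13), summed entrywise (1 is the identity matrix):
Answer: row 1: [-7 - 4*I/5, 2]; row 2: [-2, 5 + 4*I/5]


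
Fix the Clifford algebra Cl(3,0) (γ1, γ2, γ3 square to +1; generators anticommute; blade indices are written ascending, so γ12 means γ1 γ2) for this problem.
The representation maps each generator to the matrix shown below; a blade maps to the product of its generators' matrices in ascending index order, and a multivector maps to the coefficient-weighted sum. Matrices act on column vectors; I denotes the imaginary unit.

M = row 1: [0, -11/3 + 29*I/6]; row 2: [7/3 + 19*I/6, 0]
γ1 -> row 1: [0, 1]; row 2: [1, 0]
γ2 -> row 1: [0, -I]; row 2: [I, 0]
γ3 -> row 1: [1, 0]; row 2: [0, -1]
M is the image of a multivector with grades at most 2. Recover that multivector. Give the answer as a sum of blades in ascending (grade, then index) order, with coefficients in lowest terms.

Method: 1, rho(γ1), rho(γ2), rho(γ3) form a trace-orthogonal basis of the 2x2 complex matrices (tr(X Y) = 2 if X = Y, else 0), so M = m0*1 + m1*rho(γ1) + m2*rho(γ2) + m3*rho(γ3) with m0 = tr(M)/2 = 0, m1 = tr(M rho(γ1))/2 = -2/3 + 4*I, m2 = tr(M rho(γ2))/2 = -5/6 - 3*I, m3 = tr(M rho(γ3))/2 = 0.
Multiplying table entries, the bivector images are rho(γ12) = I*rho(γ3), rho(γ13) = -I*rho(γ2), rho(γ23) = I*rho(γ1); with real blade coefficients the real parts of m0..m3 are the coefficients of 1, γ1, γ2, γ3 and the imaginary parts give the bivectors (γ23: Im m1, γ13: -Im m2, γ12: Im m3).
Answer: -2/3*γ1 - 5/6*γ2 + 3*γ13 + 4*γ23


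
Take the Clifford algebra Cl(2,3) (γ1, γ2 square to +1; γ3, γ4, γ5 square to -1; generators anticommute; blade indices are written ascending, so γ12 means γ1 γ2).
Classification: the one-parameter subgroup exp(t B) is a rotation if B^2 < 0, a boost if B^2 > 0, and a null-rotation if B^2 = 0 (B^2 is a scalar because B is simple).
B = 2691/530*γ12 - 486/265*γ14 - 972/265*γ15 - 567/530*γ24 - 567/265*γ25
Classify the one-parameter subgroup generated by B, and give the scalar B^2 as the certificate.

B^2 term by term: the squares give (2691/530)^2*(γ12)^2 + (-486/265)^2*(γ14)^2 + (-972/265)^2*(γ15)^2 + (-567/530)^2*(γ24)^2 + (-567/265)^2*(γ25)^2 = 7241481/280900*(-1) + 236196/70225*(+1) + 944784/70225*(+1) + 321489/280900*(+1) + 321489/70225*(+1) = -81/25 (each basis 2-blade squares to minus the product of its generators' squares); cross terms between blades sharing an index anticommute and cancel; the commuting (index-disjoint) pairs give grade-4 terms 2*c*c'*(blade product), which cancel blade by blade — γ1245: -551124/70225 + 551124/70225 = 0 — confirming B is simple. So B^2 = -81/25.
Answer: rotation, certificate B^2 = -81/25. The scalar -81/25 is the complete invariant here: its sign names the subgroup type.
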